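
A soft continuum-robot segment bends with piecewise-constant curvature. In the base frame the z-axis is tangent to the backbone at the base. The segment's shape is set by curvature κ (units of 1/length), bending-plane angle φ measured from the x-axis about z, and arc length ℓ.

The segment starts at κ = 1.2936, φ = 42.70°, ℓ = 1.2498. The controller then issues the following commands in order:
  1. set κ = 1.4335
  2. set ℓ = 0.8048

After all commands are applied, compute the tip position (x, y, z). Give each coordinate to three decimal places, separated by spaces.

initial: κ=1.2936, φ=42.70°, ℓ=1.2498
cmd 1: set κ=1.4335 → (κ,φ,ℓ)=(1.4335,42.70°,1.2498) → tip=(0.6249,0.5767,0.6807)
cmd 2: set ℓ=0.8048 → (κ,φ,ℓ)=(1.4335,42.70°,0.8048) → tip=(0.3050,0.2814,0.6378)

0.305 0.281 0.638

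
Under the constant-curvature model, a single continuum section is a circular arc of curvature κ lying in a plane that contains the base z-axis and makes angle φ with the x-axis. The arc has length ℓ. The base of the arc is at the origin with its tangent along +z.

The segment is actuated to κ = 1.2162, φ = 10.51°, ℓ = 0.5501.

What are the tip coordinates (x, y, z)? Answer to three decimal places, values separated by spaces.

0.174 0.032 0.510

θ = κ·ℓ = 1.2162 × 0.5501 = 0.66903 rad
ρ = (1 − cos θ)/κ = (1 − 0.78442)/1.2162 = 0.17725
z = sin θ / κ = 0.62023/1.2162 = 0.50997
x = ρ cos φ = 0.17725 × cos(10.51°) = 0.17428
y = ρ sin φ = 0.17725 × sin(10.51°) = 0.03233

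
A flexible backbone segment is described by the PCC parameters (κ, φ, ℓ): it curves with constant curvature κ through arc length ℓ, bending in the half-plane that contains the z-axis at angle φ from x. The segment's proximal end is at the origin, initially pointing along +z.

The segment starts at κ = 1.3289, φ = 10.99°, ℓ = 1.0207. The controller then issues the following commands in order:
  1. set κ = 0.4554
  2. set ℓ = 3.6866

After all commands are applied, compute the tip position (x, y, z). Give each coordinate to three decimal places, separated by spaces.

2.388 0.464 2.183

initial: κ=1.3289, φ=10.99°, ℓ=1.0207
cmd 1: set κ=0.4554 → (κ,φ,ℓ)=(0.4554,10.99°,1.0207) → tip=(0.2287,0.0444,0.9843)
cmd 2: set ℓ=3.6866 → (κ,φ,ℓ)=(0.4554,10.99°,3.6866) → tip=(2.3881,0.4638,2.1831)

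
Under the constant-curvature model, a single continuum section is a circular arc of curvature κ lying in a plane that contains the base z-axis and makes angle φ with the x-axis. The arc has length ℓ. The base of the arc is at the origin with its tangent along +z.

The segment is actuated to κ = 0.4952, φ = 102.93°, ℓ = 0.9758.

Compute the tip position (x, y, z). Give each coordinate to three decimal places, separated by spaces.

-0.052 0.225 0.938

θ = κ·ℓ = 0.4952 × 0.9758 = 0.48322 rad
ρ = (1 − cos θ)/κ = (1 − 0.88551)/0.4952 = 0.23121
z = sin θ / κ = 0.46463/0.4952 = 0.93827
x = ρ cos φ = 0.23121 × cos(102.93°) = -0.05174
y = ρ sin φ = 0.23121 × sin(102.93°) = 0.22535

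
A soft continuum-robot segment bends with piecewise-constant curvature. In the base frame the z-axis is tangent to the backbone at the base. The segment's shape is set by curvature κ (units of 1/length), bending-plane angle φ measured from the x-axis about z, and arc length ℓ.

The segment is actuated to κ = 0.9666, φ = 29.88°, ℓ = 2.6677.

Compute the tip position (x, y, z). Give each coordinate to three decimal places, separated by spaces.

θ = κ·ℓ = 0.9666 × 2.6677 = 2.57860 rad
ρ = (1 − cos θ)/κ = (1 − -0.84566)/0.9666 = 1.90944
z = sin θ / κ = 0.53372/0.9666 = 0.55216
x = ρ cos φ = 1.90944 × cos(29.88°) = 1.65562
y = ρ sin φ = 1.90944 × sin(29.88°) = 0.95125

1.656 0.951 0.552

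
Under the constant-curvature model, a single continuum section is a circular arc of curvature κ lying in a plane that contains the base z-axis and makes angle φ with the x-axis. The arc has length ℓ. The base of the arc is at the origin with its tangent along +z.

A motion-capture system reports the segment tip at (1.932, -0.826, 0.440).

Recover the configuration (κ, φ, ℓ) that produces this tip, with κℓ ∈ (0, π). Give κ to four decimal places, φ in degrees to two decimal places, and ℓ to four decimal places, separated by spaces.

ρ = √(x²+y²) = √(1.932² + -0.826²) = 2.10117
φ = atan2(y, x) mod 360° = atan2(-0.826, 1.932) = 336.8515°
|p|² = ρ² + z² = 2.10117² + 0.440² = 4.60850
κ = 2ρ / |p|² = 2×2.10117 / 4.60850 = 0.91187
θ = 2·atan2(ρ, z) = 2·atan2(2.10117, 0.440) = 2.72874 rad
ℓ = θ/κ = 2.72874/0.91187 = 2.99248

0.9119 336.85 2.9925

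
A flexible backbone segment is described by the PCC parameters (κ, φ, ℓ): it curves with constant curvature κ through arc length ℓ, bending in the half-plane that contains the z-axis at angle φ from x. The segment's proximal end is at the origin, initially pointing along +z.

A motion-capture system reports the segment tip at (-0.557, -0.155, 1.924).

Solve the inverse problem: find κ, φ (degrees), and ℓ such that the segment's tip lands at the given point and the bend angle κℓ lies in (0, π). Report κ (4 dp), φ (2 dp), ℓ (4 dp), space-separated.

0.2865 195.55 2.0378

ρ = √(x²+y²) = √(-0.557² + -0.155²) = 0.57816
φ = atan2(y, x) mod 360° = atan2(-0.155, -0.557) = 195.5506°
|p|² = ρ² + z² = 0.57816² + 1.924² = 4.03605
κ = 2ρ / |p|² = 2×0.57816 / 4.03605 = 0.28650
θ = 2·atan2(ρ, z) = 2·atan2(0.57816, 1.924) = 0.58383 rad
ℓ = θ/κ = 0.58383/0.28650 = 2.03781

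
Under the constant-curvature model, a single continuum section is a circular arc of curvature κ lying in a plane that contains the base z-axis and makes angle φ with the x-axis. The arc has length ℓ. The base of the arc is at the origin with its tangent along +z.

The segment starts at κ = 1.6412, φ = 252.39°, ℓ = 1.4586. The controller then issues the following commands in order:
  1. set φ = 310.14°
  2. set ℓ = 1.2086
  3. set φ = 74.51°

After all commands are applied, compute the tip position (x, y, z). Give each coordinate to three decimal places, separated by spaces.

initial: κ=1.6412, φ=252.39°, ℓ=1.4586
cmd 1: set φ=310.14° → (κ,φ,ℓ)=(1.6412,310.14°,1.4586) → tip=(0.6808,-0.8073,0.4143)
cmd 2: set ℓ=1.2086 → (κ,φ,ℓ)=(1.6412,310.14°,1.2086) → tip=(0.5504,-0.6527,0.5581)
cmd 3: set φ=74.51° → (κ,φ,ℓ)=(1.6412,74.51°,1.2086) → tip=(0.2280,0.8227,0.5581)

0.228 0.823 0.558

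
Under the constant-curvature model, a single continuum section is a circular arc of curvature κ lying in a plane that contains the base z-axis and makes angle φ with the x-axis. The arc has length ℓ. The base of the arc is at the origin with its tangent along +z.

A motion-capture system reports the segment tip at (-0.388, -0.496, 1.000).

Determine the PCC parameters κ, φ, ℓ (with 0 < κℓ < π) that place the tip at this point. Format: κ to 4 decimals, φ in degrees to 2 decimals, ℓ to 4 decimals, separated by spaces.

ρ = √(x²+y²) = √(-0.388² + -0.496²) = 0.62973
φ = atan2(y, x) mod 360° = atan2(-0.496, -0.388) = 231.9654°
|p|² = ρ² + z² = 0.62973² + 1.000² = 1.39656
κ = 2ρ / |p|² = 2×0.62973 / 1.39656 = 0.90183
θ = 2·atan2(ρ, z) = 2·atan2(0.62973, 1.000) = 1.12399 rad
ℓ = θ/κ = 1.12399/0.90183 = 1.24634

0.9018 231.97 1.2463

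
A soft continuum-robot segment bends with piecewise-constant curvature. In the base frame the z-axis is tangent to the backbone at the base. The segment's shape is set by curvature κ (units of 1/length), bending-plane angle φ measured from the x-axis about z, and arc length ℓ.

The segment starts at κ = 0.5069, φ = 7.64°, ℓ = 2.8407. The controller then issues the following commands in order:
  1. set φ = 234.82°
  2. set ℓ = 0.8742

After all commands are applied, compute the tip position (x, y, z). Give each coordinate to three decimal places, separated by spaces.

-0.110 -0.156 0.846

initial: κ=0.5069, φ=7.64°, ℓ=2.8407
cmd 1: set φ=234.82° → (κ,φ,ℓ)=(0.5069,234.82°,2.8407) → tip=(-0.9883,-1.4021,1.9559)
cmd 2: set ℓ=0.8742 → (κ,φ,ℓ)=(0.5069,234.82°,0.8742) → tip=(-0.1098,-0.1557,0.8459)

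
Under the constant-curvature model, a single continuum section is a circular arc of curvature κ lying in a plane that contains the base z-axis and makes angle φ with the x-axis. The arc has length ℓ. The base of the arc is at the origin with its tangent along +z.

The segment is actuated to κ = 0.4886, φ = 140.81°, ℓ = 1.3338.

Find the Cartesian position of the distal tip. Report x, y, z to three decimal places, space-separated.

-0.325 0.265 1.241

θ = κ·ℓ = 0.4886 × 1.3338 = 0.65169 rad
ρ = (1 − cos θ)/κ = (1 − 0.79506)/0.4886 = 0.41945
z = sin θ / κ = 0.60653/0.4886 = 1.24137
x = ρ cos φ = 0.41945 × cos(140.81°) = -0.32510
y = ρ sin φ = 0.41945 × sin(140.81°) = 0.26505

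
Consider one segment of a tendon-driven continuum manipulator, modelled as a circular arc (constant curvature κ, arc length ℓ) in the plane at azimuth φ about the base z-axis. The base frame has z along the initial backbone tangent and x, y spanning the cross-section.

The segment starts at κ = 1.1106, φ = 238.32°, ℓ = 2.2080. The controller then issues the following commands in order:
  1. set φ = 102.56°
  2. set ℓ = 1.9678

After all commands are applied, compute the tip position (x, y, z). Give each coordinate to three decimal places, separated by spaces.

-0.309 1.386 0.736

initial: κ=1.1106, φ=238.32°, ℓ=2.2080
cmd 1: set φ=102.56° → (κ,φ,ℓ)=(1.1106,102.56°,2.2080) → tip=(-0.3469,1.5570,0.5727)
cmd 2: set ℓ=1.9678 → (κ,φ,ℓ)=(1.1106,102.56°,1.9678) → tip=(-0.3087,1.3857,0.7356)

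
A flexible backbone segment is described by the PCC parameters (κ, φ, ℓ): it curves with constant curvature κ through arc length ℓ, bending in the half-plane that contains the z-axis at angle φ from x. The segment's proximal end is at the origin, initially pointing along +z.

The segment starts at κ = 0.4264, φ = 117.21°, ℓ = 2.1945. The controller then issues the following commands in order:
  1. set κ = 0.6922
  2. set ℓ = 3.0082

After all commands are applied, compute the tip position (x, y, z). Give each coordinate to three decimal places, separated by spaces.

initial: κ=0.4264, φ=117.21°, ℓ=2.1945
cmd 1: set κ=0.6922 → (κ,φ,ℓ)=(0.6922,117.21°,2.1945) → tip=(-0.6264,1.2183,1.4427)
cmd 2: set ℓ=3.0082 → (κ,φ,ℓ)=(0.6922,117.21°,3.0082) → tip=(-0.9839,1.9137,1.2598)

-0.984 1.914 1.260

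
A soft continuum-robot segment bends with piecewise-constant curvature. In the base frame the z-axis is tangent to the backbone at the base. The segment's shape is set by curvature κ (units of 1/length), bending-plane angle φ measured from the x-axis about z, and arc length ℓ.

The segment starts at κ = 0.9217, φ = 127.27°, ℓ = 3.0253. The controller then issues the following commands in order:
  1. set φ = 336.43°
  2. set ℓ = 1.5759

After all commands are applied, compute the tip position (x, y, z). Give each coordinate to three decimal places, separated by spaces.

0.877 -0.383 1.077

initial: κ=0.9217, φ=127.27°, ℓ=3.0253
cmd 1: set φ=336.43° → (κ,φ,ℓ)=(0.9217,336.43°,3.0253) → tip=(1.9275,-0.8409,0.3753)
cmd 2: set ℓ=1.5759 → (κ,φ,ℓ)=(0.9217,336.43°,1.5759) → tip=(0.8771,-0.3826,1.0774)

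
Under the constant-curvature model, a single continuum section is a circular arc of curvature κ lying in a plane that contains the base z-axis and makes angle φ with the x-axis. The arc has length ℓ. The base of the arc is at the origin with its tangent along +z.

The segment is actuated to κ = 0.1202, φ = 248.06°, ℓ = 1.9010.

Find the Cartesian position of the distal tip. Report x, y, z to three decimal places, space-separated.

-0.081 -0.201 1.885

θ = κ·ℓ = 0.1202 × 1.9010 = 0.22850 rad
ρ = (1 − cos θ)/κ = (1 − 0.97401)/0.1202 = 0.21625
z = sin θ / κ = 0.22652/0.1202 = 1.88450
x = ρ cos φ = 0.21625 × cos(248.06°) = -0.08080
y = ρ sin φ = 0.21625 × sin(248.06°) = -0.20058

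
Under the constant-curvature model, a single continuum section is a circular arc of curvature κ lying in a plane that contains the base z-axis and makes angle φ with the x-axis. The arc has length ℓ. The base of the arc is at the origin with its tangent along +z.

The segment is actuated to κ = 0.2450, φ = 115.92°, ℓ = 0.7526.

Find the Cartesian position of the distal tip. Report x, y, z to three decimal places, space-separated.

θ = κ·ℓ = 0.2450 × 0.7526 = 0.18439 rad
ρ = (1 − cos θ)/κ = (1 − 0.98305)/0.2450 = 0.06919
z = sin θ / κ = 0.18334/0.2450 = 0.74834
x = ρ cos φ = 0.06919 × cos(115.92°) = -0.03024
y = ρ sin φ = 0.06919 × sin(115.92°) = 0.06223

-0.030 0.062 0.748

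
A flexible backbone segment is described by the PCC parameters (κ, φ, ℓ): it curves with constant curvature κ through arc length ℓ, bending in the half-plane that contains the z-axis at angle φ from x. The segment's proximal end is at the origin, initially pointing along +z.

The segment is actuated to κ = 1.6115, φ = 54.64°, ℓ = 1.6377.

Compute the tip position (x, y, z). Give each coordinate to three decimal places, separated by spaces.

0.674 0.950 0.299

θ = κ·ℓ = 1.6115 × 1.6377 = 2.63915 rad
ρ = (1 − cos θ)/κ = (1 − -0.87641)/1.6115 = 1.16439
z = sin θ / κ = 0.48156/1.6115 = 0.29883
x = ρ cos φ = 1.16439 × cos(54.64°) = 0.67385
y = ρ sin φ = 1.16439 × sin(54.64°) = 0.94960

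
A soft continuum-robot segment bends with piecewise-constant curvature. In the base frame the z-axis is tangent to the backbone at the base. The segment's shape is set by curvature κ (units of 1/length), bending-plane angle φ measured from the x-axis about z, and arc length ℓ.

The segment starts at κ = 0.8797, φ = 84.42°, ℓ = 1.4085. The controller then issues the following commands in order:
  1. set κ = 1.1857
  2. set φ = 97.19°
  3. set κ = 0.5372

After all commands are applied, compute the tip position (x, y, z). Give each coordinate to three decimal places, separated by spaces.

initial: κ=0.8797, φ=84.42°, ℓ=1.4085
cmd 1: set κ=1.1857 → (κ,φ,ℓ)=(1.1857,84.42°,1.4085) → tip=(0.0901,0.9226,0.8392)
cmd 2: set φ=97.19° → (κ,φ,ℓ)=(1.1857,97.19°,1.4085) → tip=(-0.1160,0.9197,0.8392)
cmd 3: set κ=0.5372 → (κ,φ,ℓ)=(0.5372,97.19°,1.4085) → tip=(-0.0636,0.5039,1.2779)

-0.064 0.504 1.278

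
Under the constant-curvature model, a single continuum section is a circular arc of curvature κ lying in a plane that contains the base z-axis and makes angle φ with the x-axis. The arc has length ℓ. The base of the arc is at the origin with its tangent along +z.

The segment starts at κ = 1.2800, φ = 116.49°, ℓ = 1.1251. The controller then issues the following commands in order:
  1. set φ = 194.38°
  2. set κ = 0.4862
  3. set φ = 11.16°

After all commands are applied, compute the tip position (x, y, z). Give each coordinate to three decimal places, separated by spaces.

initial: κ=1.2800, φ=116.49°, ℓ=1.1251
cmd 1: set φ=194.38° → (κ,φ,ℓ)=(1.2800,194.38°,1.1251) → tip=(-0.6582,-0.1687,0.7746)
cmd 2: set κ=0.4862 → (κ,φ,ℓ)=(0.4862,194.38°,1.1251) → tip=(-0.2907,-0.0745,1.0698)
cmd 3: set φ=11.16° → (κ,φ,ℓ)=(0.4862,11.16°,1.1251) → tip=(0.2945,0.0581,1.0698)

0.294 0.058 1.070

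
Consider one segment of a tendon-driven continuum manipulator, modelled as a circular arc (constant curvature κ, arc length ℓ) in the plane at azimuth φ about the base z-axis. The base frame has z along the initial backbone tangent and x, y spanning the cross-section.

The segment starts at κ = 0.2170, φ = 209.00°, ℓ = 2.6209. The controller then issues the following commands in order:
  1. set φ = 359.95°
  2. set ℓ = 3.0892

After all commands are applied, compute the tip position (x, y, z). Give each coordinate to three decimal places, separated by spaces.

0.997 -0.001 2.863

initial: κ=0.2170, φ=209.00°, ℓ=2.6209
cmd 1: set φ=359.95° → (κ,φ,ℓ)=(0.2170,359.95°,2.6209) → tip=(0.7254,-0.0006,2.4819)
cmd 2: set ℓ=3.0892 → (κ,φ,ℓ)=(0.2170,359.95°,3.0892) → tip=(0.9972,-0.0009,2.8630)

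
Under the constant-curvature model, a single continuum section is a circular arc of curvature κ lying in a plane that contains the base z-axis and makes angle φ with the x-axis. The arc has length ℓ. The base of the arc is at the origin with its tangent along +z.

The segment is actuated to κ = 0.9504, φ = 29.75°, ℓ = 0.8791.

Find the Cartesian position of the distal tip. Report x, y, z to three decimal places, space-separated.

0.301 0.172 0.780

θ = κ·ℓ = 0.9504 × 0.8791 = 0.83550 rad
ρ = (1 − cos θ)/κ = (1 − 0.67081)/0.9504 = 0.34637
z = sin θ / κ = 0.74163/0.9504 = 0.78033
x = ρ cos φ = 0.34637 × cos(29.75°) = 0.30072
y = ρ sin φ = 0.34637 × sin(29.75°) = 0.17187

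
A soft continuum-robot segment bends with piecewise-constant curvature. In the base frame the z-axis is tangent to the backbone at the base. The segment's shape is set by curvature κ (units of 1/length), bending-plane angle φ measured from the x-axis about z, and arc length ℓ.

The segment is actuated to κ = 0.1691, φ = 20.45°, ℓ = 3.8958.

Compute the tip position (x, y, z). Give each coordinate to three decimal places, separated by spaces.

θ = κ·ℓ = 0.1691 × 3.8958 = 0.65878 rad
ρ = (1 − cos θ)/κ = (1 − 0.79074)/0.1691 = 1.23749
z = sin θ / κ = 0.61215/0.1691 = 3.62006
x = ρ cos φ = 1.23749 × cos(20.45°) = 1.15950
y = ρ sin φ = 1.23749 × sin(20.45°) = 0.43237

1.160 0.432 3.620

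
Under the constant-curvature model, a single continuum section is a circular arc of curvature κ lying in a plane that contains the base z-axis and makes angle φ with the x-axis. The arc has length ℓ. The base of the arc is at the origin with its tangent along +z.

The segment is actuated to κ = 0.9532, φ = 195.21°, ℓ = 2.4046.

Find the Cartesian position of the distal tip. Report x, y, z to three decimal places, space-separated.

-1.681 -0.457 0.788

θ = κ·ℓ = 0.9532 × 2.4046 = 2.29206 rad
ρ = (1 − cos θ)/κ = (1 − -0.66034)/0.9532 = 1.74186
z = sin θ / κ = 0.75097/0.9532 = 0.78784
x = ρ cos φ = 1.74186 × cos(195.21°) = -1.68084
y = ρ sin φ = 1.74186 × sin(195.21°) = -0.45699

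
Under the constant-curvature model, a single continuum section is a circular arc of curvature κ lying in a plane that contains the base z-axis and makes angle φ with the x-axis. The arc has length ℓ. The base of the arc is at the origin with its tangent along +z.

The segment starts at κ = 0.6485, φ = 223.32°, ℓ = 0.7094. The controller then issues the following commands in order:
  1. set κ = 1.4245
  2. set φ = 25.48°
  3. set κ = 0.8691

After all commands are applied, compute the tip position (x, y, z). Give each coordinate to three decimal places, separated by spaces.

initial: κ=0.6485, φ=223.32°, ℓ=0.7094
cmd 1: set κ=1.4245 → (κ,φ,ℓ)=(1.4245,223.32°,0.7094) → tip=(-0.2393,-0.2257,0.5947)
cmd 2: set φ=25.48° → (κ,φ,ℓ)=(1.4245,25.48°,0.7094) → tip=(0.2970,0.1415,0.5947)
cmd 3: set κ=0.8691 → (κ,φ,ℓ)=(0.8691,25.48°,0.7094) → tip=(0.1912,0.0911,0.6653)

0.191 0.091 0.665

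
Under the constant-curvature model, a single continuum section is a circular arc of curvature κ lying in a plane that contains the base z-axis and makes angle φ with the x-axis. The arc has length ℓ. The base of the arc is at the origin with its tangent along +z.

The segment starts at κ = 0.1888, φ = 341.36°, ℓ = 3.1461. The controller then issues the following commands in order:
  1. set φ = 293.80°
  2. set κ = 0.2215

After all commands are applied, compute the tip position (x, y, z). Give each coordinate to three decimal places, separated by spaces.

initial: κ=0.1888, φ=341.36°, ℓ=3.1461
cmd 1: set φ=293.80° → (κ,φ,ℓ)=(0.1888,293.80°,3.1461) → tip=(0.3661,-0.8301,2.9643)
cmd 2: set κ=0.2215 → (κ,φ,ℓ)=(0.2215,293.80°,3.1461) → tip=(0.4248,-0.9630,2.8976)

0.425 -0.963 2.898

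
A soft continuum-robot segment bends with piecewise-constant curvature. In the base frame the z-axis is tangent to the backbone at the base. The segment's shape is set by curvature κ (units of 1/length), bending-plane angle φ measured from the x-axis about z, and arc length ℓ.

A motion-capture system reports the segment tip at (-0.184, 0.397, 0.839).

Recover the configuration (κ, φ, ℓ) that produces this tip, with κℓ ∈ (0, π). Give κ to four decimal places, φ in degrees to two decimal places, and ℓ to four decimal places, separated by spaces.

0.9774 114.87 0.9837

ρ = √(x²+y²) = √(-0.184² + 0.397²) = 0.43757
φ = atan2(y, x) mod 360° = atan2(0.397, -0.184) = 114.8666°
|p|² = ρ² + z² = 0.43757² + 0.839² = 0.89539
κ = 2ρ / |p|² = 2×0.43757 / 0.89539 = 0.97738
θ = 2·atan2(ρ, z) = 2·atan2(0.43757, 0.839) = 0.96145 rad
ℓ = θ/κ = 0.96145/0.97738 = 0.98370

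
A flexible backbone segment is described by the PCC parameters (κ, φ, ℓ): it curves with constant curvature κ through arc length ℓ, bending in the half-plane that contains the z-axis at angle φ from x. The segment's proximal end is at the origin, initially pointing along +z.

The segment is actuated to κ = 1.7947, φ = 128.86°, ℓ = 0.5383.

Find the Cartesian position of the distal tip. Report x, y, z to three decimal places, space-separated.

-0.151 0.187 0.458

θ = κ·ℓ = 1.7947 × 0.5383 = 0.96609 rad
ρ = (1 − cos θ)/κ = (1 − 0.56852)/1.7947 = 0.24042
z = sin θ / κ = 0.82267/1.7947 = 0.45839
x = ρ cos φ = 0.24042 × cos(128.86°) = -0.15084
y = ρ sin φ = 0.24042 × sin(128.86°) = 0.18721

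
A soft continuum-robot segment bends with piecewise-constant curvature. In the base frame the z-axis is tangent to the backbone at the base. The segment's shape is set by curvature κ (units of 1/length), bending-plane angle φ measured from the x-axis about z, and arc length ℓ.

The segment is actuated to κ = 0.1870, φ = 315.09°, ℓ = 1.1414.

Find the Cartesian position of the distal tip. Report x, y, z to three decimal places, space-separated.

θ = κ·ℓ = 0.1870 × 1.1414 = 0.21344 rad
ρ = (1 − cos θ)/κ = (1 − 0.97731)/0.1870 = 0.12135
z = sin θ / κ = 0.21182/0.1870 = 1.13275
x = ρ cos φ = 0.12135 × cos(315.09°) = 0.08594
y = ρ sin φ = 0.12135 × sin(315.09°) = -0.08567

0.086 -0.086 1.133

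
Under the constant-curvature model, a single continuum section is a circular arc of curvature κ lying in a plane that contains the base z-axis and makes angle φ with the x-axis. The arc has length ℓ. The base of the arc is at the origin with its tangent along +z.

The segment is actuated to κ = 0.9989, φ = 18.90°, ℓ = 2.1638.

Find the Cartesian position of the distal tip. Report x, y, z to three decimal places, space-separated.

1.475 0.505 0.832

θ = κ·ℓ = 0.9989 × 2.1638 = 2.16142 rad
ρ = (1 − cos θ)/κ = (1 − -0.55688)/0.9989 = 1.55859
z = sin θ / κ = 0.83059/0.9989 = 0.83151
x = ρ cos φ = 1.55859 × cos(18.90°) = 1.47456
y = ρ sin φ = 1.55859 × sin(18.90°) = 0.50486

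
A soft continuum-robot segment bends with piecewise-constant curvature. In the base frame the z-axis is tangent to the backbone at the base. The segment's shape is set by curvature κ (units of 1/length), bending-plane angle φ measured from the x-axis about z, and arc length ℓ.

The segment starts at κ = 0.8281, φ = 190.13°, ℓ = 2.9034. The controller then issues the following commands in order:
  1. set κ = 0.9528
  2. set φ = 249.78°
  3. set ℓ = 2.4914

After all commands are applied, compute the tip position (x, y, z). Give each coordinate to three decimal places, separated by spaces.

initial: κ=0.8281, φ=190.13°, ℓ=2.9034
cmd 1: set κ=0.9528 → (κ,φ,ℓ)=(0.9528,190.13°,2.9034) → tip=(-1.9945,-0.3563,0.3846)
cmd 2: set φ=249.78° → (κ,φ,ℓ)=(0.9528,249.78°,2.9034) → tip=(-0.7003,-1.9012,0.3846)
cmd 3: set ℓ=2.4914 → (κ,φ,ℓ)=(0.9528,249.78°,2.4914) → tip=(-0.6237,-1.6934,0.7290)

-0.624 -1.693 0.729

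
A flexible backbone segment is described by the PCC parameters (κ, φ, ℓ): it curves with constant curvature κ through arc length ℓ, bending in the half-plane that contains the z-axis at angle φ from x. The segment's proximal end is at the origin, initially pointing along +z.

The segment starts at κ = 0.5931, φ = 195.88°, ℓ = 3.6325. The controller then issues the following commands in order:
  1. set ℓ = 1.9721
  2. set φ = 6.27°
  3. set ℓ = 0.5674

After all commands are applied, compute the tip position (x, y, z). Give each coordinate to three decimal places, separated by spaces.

initial: κ=0.5931, φ=195.88°, ℓ=3.6325
cmd 1: set ℓ=1.9721 → (κ,φ,ℓ)=(0.5931,195.88°,1.9721) → tip=(-0.9885,-0.2812,1.5522)
cmd 2: set φ=6.27° → (κ,φ,ℓ)=(0.5931,6.27°,1.9721) → tip=(1.0216,0.1122,1.5522)
cmd 3: set ℓ=0.5674 → (κ,φ,ℓ)=(0.5931,6.27°,0.5674) → tip=(0.0940,0.0103,0.5568)

0.094 0.010 0.557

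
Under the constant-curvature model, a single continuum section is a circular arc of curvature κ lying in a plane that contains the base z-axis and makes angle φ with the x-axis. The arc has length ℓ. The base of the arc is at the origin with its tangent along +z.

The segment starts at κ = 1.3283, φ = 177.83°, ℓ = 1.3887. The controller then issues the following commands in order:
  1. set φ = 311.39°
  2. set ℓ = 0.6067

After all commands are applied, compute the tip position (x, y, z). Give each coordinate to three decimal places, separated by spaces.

0.153 -0.174 0.543

initial: κ=1.3283, φ=177.83°, ℓ=1.3887
cmd 1: set φ=311.39° → (κ,φ,ℓ)=(1.3283,311.39°,1.3887) → tip=(0.6324,-0.7175,0.7248)
cmd 2: set ℓ=0.6067 → (κ,φ,ℓ)=(1.3283,311.39°,0.6067) → tip=(0.1531,-0.1737,0.5431)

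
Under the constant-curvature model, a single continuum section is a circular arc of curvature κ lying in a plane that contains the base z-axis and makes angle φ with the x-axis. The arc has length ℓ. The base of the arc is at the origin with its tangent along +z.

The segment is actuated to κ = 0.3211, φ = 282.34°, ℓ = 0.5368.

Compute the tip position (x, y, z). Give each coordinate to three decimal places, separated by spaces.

θ = κ·ℓ = 0.3211 × 0.5368 = 0.17237 rad
ρ = (1 − cos θ)/κ = (1 − 0.98518)/0.3211 = 0.04615
z = sin θ / κ = 0.17151/0.3211 = 0.53415
x = ρ cos φ = 0.04615 × cos(282.34°) = 0.00986
y = ρ sin φ = 0.04615 × sin(282.34°) = -0.04508

0.010 -0.045 0.534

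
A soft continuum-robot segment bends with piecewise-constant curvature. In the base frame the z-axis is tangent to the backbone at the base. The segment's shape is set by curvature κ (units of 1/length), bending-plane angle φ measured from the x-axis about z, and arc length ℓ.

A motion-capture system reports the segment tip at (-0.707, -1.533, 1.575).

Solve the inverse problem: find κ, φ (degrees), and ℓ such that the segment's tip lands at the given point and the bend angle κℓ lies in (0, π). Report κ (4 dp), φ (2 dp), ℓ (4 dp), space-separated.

ρ = √(x²+y²) = √(-0.707² + -1.533²) = 1.68818
φ = atan2(y, x) mod 360° = atan2(-1.533, -0.707) = 245.2415°
|p|² = ρ² + z² = 1.68818² + 1.575² = 5.33056
κ = 2ρ / |p|² = 2×1.68818 / 5.33056 = 0.63339
θ = 2·atan2(ρ, z) = 2·atan2(1.68818, 1.575) = 1.64013 rad
ℓ = θ/κ = 1.64013/0.63339 = 2.58943

0.6334 245.24 2.5894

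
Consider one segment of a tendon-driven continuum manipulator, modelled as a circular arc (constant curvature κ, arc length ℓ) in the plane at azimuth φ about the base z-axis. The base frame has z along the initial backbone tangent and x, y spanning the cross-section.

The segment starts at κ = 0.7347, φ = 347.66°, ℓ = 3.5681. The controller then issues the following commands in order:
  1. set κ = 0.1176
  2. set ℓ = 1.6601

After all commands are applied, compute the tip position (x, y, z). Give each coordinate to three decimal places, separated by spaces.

0.158 -0.035 1.650

initial: κ=0.7347, φ=347.66°, ℓ=3.5681
cmd 1: set κ=0.1176 → (κ,φ,ℓ)=(0.1176,347.66°,3.5681) → tip=(0.7206,-0.1577,3.4643)
cmd 2: set ℓ=1.6601 → (κ,φ,ℓ)=(0.1176,347.66°,1.6601) → tip=(0.1578,-0.0345,1.6496)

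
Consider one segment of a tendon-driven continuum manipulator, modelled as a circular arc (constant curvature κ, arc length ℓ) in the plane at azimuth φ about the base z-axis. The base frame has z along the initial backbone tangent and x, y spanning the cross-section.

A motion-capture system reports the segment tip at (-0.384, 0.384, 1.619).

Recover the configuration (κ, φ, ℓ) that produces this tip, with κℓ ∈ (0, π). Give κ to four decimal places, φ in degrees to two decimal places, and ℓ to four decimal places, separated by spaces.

0.3725 135.00 1.7378

ρ = √(x²+y²) = √(-0.384² + 0.384²) = 0.54306
φ = atan2(y, x) mod 360° = atan2(0.384, -0.384) = 135.0000°
|p|² = ρ² + z² = 0.54306² + 1.619² = 2.91607
κ = 2ρ / |p|² = 2×0.54306 / 2.91607 = 0.37246
θ = 2·atan2(ρ, z) = 2·atan2(0.54306, 1.619) = 0.64727 rad
ℓ = θ/κ = 0.64727/0.37246 = 1.73783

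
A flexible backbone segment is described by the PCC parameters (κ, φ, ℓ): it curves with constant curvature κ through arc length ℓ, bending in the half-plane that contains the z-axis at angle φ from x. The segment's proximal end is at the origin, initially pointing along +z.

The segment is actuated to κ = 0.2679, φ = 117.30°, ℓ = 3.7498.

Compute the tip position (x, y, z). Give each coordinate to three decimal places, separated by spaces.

θ = κ·ℓ = 0.2679 × 3.7498 = 1.00457 rad
ρ = (1 − cos θ)/κ = (1 − 0.53645)/0.2679 = 1.73031
z = sin θ / κ = 0.84393/0.2679 = 3.15018
x = ρ cos φ = 1.73031 × cos(117.30°) = -0.79361
y = ρ sin φ = 1.73031 × sin(117.30°) = 1.53758

-0.794 1.538 3.150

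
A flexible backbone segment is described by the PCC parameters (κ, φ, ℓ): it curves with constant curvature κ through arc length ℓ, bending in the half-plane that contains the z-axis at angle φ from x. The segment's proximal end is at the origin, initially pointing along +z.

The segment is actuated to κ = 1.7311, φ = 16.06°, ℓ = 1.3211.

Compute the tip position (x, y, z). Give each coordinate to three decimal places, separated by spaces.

θ = κ·ℓ = 1.7311 × 1.3211 = 2.28696 rad
ρ = (1 − cos θ)/κ = (1 − -0.65649)/1.7311 = 0.95690
z = sin θ / κ = 0.75433/1.7311 = 0.43575
x = ρ cos φ = 0.95690 × cos(16.06°) = 0.91956
y = ρ sin φ = 0.95690 × sin(16.06°) = 0.26472

0.920 0.265 0.436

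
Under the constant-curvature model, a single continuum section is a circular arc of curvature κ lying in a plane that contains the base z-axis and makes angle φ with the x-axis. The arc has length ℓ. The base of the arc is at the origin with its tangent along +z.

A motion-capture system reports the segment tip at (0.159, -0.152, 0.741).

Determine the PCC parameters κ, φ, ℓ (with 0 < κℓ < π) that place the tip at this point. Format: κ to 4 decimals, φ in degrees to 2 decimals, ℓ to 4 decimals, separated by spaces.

ρ = √(x²+y²) = √(0.159² + -0.152²) = 0.21997
φ = atan2(y, x) mod 360° = atan2(-0.152, 0.159) = 316.2894°
|p|² = ρ² + z² = 0.21997² + 0.741² = 0.59747
κ = 2ρ / |p|² = 2×0.21997 / 0.59747 = 0.73633
θ = 2·atan2(ρ, z) = 2·atan2(0.21997, 0.741) = 0.57713 rad
ℓ = θ/κ = 0.57713/0.73633 = 0.78379

0.7363 316.29 0.7838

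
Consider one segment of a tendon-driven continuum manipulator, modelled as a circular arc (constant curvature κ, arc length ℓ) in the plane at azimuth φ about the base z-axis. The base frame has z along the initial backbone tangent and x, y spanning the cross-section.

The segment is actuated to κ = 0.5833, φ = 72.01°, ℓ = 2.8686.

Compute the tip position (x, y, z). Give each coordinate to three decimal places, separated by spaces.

θ = κ·ℓ = 0.5833 × 2.8686 = 1.67325 rad
ρ = (1 − cos θ)/κ = (1 − -0.10228)/0.5833 = 1.88973
z = sin θ / κ = 0.99476/0.5833 = 1.70539
x = ρ cos φ = 1.88973 × cos(72.01°) = 0.58364
y = ρ sin φ = 1.88973 × sin(72.01°) = 1.79734

0.584 1.797 1.705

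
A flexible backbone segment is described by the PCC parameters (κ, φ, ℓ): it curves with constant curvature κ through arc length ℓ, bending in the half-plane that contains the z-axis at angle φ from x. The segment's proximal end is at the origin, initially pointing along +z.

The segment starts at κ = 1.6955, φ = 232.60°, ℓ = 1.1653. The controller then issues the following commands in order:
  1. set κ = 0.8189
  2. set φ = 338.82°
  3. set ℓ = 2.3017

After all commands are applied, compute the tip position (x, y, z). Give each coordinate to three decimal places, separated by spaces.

initial: κ=1.6955, φ=232.60°, ℓ=1.1653
cmd 1: set κ=0.8189 → (κ,φ,ℓ)=(0.8189,232.60°,1.1653) → tip=(-0.3128,-0.4092,0.9963)
cmd 2: set φ=338.82° → (κ,φ,ℓ)=(0.8189,338.82°,1.1653) → tip=(0.4803,-0.1861,0.9963)
cmd 3: set ℓ=2.3017 → (κ,φ,ℓ)=(0.8189,338.82°,2.3017) → tip=(1.4904,-0.5775,1.1614)

1.490 -0.577 1.161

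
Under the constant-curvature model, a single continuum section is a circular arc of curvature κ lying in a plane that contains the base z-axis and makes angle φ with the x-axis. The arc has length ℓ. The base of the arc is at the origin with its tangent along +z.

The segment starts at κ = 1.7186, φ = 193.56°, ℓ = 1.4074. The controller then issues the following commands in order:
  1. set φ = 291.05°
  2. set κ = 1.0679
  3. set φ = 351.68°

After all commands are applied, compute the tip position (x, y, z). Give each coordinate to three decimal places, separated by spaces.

initial: κ=1.7186, φ=193.56°, ℓ=1.4074
cmd 1: set φ=291.05° → (κ,φ,ℓ)=(1.7186,291.05°,1.4074) → tip=(0.3657,-0.9503,0.3849)
cmd 2: set κ=1.0679 → (κ,φ,ℓ)=(1.0679,291.05°,1.4074) → tip=(0.3135,-0.8147,0.9343)
cmd 3: set φ=351.68° → (κ,φ,ℓ)=(1.0679,351.68°,1.4074) → tip=(0.8638,-0.1263,0.9343)

0.864 -0.126 0.934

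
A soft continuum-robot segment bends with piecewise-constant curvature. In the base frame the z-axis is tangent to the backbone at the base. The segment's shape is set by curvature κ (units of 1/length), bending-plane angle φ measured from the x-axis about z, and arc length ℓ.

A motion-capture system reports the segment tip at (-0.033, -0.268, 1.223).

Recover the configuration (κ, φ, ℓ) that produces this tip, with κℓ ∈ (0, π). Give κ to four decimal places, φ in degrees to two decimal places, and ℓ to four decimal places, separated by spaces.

0.3443 262.98 1.2624

ρ = √(x²+y²) = √(-0.033² + -0.268²) = 0.27002
φ = atan2(y, x) mod 360° = atan2(-0.268, -0.033) = 262.9803°
|p|² = ρ² + z² = 0.27002² + 1.223² = 1.56864
κ = 2ρ / |p|² = 2×0.27002 / 1.56864 = 0.34428
θ = 2·atan2(ρ, z) = 2·atan2(0.27002, 1.223) = 0.43460 rad
ℓ = θ/κ = 0.43460/0.34428 = 1.26237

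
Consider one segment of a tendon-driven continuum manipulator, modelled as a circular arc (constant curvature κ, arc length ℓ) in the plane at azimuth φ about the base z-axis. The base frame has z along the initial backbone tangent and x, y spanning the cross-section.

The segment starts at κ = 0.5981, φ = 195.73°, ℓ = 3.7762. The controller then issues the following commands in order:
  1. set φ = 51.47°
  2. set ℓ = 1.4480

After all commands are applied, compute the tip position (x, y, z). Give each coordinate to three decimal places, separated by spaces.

0.367 0.461 1.274

initial: κ=0.5981, φ=195.73°, ℓ=3.7762
cmd 1: set φ=51.47° → (κ,φ,ℓ)=(0.5981,51.47°,3.7762) → tip=(1.7027,2.1382,1.2919)
cmd 2: set ℓ=1.4480 → (κ,φ,ℓ)=(0.5981,51.47°,1.4480) → tip=(0.3668,0.4606,1.2737)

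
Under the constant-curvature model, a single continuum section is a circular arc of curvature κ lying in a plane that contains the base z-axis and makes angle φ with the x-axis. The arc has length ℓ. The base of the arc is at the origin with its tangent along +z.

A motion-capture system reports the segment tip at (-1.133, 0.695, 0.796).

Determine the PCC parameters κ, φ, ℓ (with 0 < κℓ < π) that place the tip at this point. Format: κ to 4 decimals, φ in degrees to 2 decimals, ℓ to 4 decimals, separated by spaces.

ρ = √(x²+y²) = √(-1.133² + 0.695²) = 1.32918
φ = atan2(y, x) mod 360° = atan2(0.695, -1.133) = 148.4744°
|p|² = ρ² + z² = 1.32918² + 0.796² = 2.40033
κ = 2ρ / |p|² = 2×1.32918 / 2.40033 = 1.10750
θ = 2·atan2(ρ, z) = 2·atan2(1.32918, 0.796) = 2.06242 rad
ℓ = θ/κ = 2.06242/1.10750 = 1.86224

1.1075 148.47 1.8622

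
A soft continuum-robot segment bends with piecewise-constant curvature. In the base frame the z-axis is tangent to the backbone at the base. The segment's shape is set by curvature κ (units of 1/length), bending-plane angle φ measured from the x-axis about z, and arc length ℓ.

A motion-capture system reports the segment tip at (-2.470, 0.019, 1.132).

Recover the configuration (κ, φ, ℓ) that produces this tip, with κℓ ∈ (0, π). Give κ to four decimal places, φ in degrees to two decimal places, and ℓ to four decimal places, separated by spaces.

0.6692 179.56 3.4105

ρ = √(x²+y²) = √(-2.470² + 0.019²) = 2.47007
φ = atan2(y, x) mod 360° = atan2(0.019, -2.470) = 179.5593°
|p|² = ρ² + z² = 2.47007² + 1.132² = 7.38269
κ = 2ρ / |p|² = 2×2.47007 / 7.38269 = 0.66915
θ = 2·atan2(ρ, z) = 2·atan2(2.47007, 1.132) = 2.28215 rad
ℓ = θ/κ = 2.28215/0.66915 = 3.41050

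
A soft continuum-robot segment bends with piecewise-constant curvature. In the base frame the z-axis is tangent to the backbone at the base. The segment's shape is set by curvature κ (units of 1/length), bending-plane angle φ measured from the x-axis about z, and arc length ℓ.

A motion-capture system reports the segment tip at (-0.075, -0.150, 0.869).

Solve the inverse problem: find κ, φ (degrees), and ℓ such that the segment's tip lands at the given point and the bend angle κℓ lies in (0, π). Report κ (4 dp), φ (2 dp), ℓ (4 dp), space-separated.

ρ = √(x²+y²) = √(-0.075² + -0.150²) = 0.16771
φ = atan2(y, x) mod 360° = atan2(-0.150, -0.075) = 243.4349°
|p|² = ρ² + z² = 0.16771² + 0.869² = 0.78329
κ = 2ρ / |p|² = 2×0.16771 / 0.78329 = 0.42821
θ = 2·atan2(ρ, z) = 2·atan2(0.16771, 0.869) = 0.38129 rad
ℓ = θ/κ = 0.38129/0.42821 = 0.89042

0.4282 243.43 0.8904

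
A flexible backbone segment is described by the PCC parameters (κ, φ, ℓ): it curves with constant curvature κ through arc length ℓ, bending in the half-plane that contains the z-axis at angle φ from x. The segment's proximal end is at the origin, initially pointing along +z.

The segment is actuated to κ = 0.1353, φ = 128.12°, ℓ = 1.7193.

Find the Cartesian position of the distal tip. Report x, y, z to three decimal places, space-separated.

θ = κ·ℓ = 0.1353 × 1.7193 = 0.23262 rad
ρ = (1 − cos θ)/κ = (1 − 0.97307)/0.1353 = 0.19907
z = sin θ / κ = 0.23053/0.1353 = 1.70384
x = ρ cos φ = 0.19907 × cos(128.12°) = -0.12289
y = ρ sin φ = 0.19907 × sin(128.12°) = 0.15661

-0.123 0.157 1.704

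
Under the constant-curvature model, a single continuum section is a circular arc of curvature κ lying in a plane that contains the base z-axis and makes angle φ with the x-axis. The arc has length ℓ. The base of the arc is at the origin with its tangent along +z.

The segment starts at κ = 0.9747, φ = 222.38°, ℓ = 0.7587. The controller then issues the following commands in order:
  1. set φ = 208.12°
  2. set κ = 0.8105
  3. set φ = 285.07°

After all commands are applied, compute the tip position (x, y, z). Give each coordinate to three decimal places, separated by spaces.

0.059 -0.218 0.712

initial: κ=0.9747, φ=222.38°, ℓ=0.7587
cmd 1: set φ=208.12° → (κ,φ,ℓ)=(0.9747,208.12°,0.7587) → tip=(-0.2363,-0.1263,0.6914)
cmd 2: set κ=0.8105 → (κ,φ,ℓ)=(0.8105,208.12°,0.7587) → tip=(-0.1993,-0.1065,0.7118)
cmd 3: set φ=285.07° → (κ,φ,ℓ)=(0.8105,285.07°,0.7587) → tip=(0.0588,-0.2182,0.7118)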